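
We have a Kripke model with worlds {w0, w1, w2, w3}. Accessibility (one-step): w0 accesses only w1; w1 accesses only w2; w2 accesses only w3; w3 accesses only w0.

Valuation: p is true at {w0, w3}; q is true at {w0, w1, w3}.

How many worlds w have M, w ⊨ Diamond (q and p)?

w0: successors {w1}; q and p there: w1:F. ✗
w1: successors {w2}; q and p there: w2:F. ✗
w2: successors {w3}; q and p there: w3:T. ✓
w3: successors {w0}; q and p there: w0:T. ✓
Satisfying worlds: {w2, w3}.

2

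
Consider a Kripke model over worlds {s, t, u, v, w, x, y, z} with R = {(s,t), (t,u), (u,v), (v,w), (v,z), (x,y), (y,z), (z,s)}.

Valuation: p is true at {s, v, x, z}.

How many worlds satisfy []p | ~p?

5

s: []p is F, ~p is F. ✗
t: []p is F, ~p is T. ✓
u: []p is T, ~p is T. ✓
v: []p is F, ~p is F. ✗
w: []p is T, ~p is T. ✓
x: []p is F, ~p is F. ✗
y: []p is T, ~p is T. ✓
z: []p is T, ~p is F. ✓
Satisfying worlds: {t, u, w, y, z}.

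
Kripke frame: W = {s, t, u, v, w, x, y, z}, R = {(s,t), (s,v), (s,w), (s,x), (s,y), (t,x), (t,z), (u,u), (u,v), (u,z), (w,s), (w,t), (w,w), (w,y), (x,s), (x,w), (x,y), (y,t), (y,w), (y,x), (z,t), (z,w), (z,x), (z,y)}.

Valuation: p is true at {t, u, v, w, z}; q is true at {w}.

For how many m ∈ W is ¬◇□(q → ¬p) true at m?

3

s: ◇□(q → ¬p) is T. ✗
t: ◇□(q → ¬p) is F. ✓
u: ◇□(q → ¬p) is T. ✗
v: ◇□(q → ¬p) is F. ✓
w: ◇□(q → ¬p) is T. ✗
x: ◇□(q → ¬p) is F. ✓
y: ◇□(q → ¬p) is T. ✗
z: ◇□(q → ¬p) is T. ✗
Satisfying worlds: {t, v, x}.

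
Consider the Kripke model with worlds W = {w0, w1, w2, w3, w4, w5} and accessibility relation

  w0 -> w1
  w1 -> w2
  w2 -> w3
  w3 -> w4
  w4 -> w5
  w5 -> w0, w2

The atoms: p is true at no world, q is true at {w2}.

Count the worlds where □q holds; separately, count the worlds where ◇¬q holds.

For □q:
w0: successors {w1}; q there: w1:F. ✗
w1: successors {w2}; q there: w2:T. ✓
w2: successors {w3}; q there: w3:F. ✗
w3: successors {w4}; q there: w4:F. ✗
w4: successors {w5}; q there: w5:F. ✗
w5: successors {w0, w2}; q there: w0:F, w2:T. ✗
— 1 world.
For ◇¬q:
w0: successors {w1}; ¬q there: w1:T. ✓
w1: successors {w2}; ¬q there: w2:F. ✗
w2: successors {w3}; ¬q there: w3:T. ✓
w3: successors {w4}; ¬q there: w4:T. ✓
w4: successors {w5}; ¬q there: w5:T. ✓
w5: successors {w0, w2}; ¬q there: w0:T, w2:F. ✓
— 5 worlds.

1 and 5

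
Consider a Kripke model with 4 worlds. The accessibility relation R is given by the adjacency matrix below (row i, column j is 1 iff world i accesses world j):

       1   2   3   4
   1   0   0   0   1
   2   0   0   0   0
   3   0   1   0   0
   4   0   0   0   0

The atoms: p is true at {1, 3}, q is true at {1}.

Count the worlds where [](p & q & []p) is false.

1: successors {4}; p & q & []p there: 4:F. ✗
2: no successors, so [](p & q & []p) holds vacuously. ✓
3: successors {2}; p & q & []p there: 2:F. ✗
4: no successors, so [](p & q & []p) holds vacuously. ✓
Satisfying worlds: {2, 4}.
So [](p & q & []p) fails at the other 2 worlds.

2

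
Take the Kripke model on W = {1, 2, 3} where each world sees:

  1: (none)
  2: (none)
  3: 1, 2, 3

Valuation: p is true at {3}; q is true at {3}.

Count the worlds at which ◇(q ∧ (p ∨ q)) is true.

1

1: no successors, so ◇(q ∧ (p ∨ q)) fails. ✗
2: no successors, so ◇(q ∧ (p ∨ q)) fails. ✗
3: successors {1, 2, 3}; q ∧ (p ∨ q) there: 1:F, 2:F, 3:T. ✓
Satisfying worlds: {3}.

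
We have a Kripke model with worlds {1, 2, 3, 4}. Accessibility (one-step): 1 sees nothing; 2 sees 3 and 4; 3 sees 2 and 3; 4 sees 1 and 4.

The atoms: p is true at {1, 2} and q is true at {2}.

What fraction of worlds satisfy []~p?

1/2

1: no successors, so []~p holds vacuously. ✓
2: successors {3, 4}; ~p there: 3:T, 4:T. ✓
3: successors {2, 3}; ~p there: 2:F, 3:T. ✗
4: successors {1, 4}; ~p there: 1:F, 4:T. ✗
That's 2 of 4 worlds, so 2/4 = 1/2.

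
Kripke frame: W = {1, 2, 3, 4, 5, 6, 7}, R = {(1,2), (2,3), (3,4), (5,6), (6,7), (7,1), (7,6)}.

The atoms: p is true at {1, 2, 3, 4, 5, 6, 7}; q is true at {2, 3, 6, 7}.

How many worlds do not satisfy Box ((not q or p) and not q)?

5

1: successors {2}; (not q or p) and not q there: 2:F. ✗
2: successors {3}; (not q or p) and not q there: 3:F. ✗
3: successors {4}; (not q or p) and not q there: 4:T. ✓
4: no successors, so Box ((not q or p) and not q) holds vacuously. ✓
5: successors {6}; (not q or p) and not q there: 6:F. ✗
6: successors {7}; (not q or p) and not q there: 7:F. ✗
7: successors {1, 6}; (not q or p) and not q there: 1:T, 6:F. ✗
Satisfying worlds: {3, 4}.
So Box ((not q or p) and not q) fails at the other 5 worlds.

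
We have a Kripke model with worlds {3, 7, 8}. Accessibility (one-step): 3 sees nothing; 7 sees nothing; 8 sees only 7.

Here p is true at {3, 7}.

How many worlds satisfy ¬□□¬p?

0

3: □□¬p is T. ✗
7: □□¬p is T. ✗
8: □□¬p is T. ✗
Satisfying worlds: ∅.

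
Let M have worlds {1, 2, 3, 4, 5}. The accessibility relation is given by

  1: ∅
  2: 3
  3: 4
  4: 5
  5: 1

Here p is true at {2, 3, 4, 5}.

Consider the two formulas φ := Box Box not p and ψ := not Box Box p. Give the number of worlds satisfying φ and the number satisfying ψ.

3 and 1

For Box Box not p:
1: no successors, so Box Box not p holds vacuously. ✓
2: successors {3}; Box not p there: 3:F. ✗
3: successors {4}; Box not p there: 4:F. ✗
4: successors {5}; Box not p there: 5:T. ✓
5: successors {1}; Box not p there: 1:T. ✓
— 3 worlds.
For not Box Box p:
1: Box Box p is T. ✗
2: Box Box p is T. ✗
3: Box Box p is T. ✗
4: Box Box p is F. ✓
5: Box Box p is T. ✗
— 1 world.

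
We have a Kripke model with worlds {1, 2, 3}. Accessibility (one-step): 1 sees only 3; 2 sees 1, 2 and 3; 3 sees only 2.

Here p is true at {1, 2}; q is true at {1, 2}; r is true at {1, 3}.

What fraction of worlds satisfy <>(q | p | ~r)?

2/3

1: successors {3}; q | p | ~r there: 3:F. ✗
2: successors {1, 2, 3}; q | p | ~r there: 1:T, 2:T, 3:F. ✓
3: successors {2}; q | p | ~r there: 2:T. ✓
That's 2 of 3 worlds, so 2/3.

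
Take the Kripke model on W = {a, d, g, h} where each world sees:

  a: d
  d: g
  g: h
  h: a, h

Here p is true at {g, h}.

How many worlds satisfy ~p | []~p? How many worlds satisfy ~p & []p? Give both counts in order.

2 and 1

For ~p | []~p:
a: ~p is T, []~p is T. ✓
d: ~p is T, []~p is F. ✓
g: ~p is F, []~p is F. ✗
h: ~p is F, []~p is F. ✗
— 2 worlds.
For ~p & []p:
a: ~p is T, []p is F. ✗
d: ~p is T, []p is T. ✓
g: ~p is F, []p is T. ✗
h: ~p is F, []p is F. ✗
— 1 world.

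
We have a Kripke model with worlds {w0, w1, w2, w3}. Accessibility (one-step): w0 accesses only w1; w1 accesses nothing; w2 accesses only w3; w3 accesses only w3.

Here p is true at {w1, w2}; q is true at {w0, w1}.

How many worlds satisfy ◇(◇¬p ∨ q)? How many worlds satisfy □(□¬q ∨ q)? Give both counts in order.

For ◇(◇¬p ∨ q):
w0: successors {w1}; ◇¬p ∨ q there: w1:T. ✓
w1: no successors, so ◇(◇¬p ∨ q) fails. ✗
w2: successors {w3}; ◇¬p ∨ q there: w3:T. ✓
w3: successors {w3}; ◇¬p ∨ q there: w3:T. ✓
— 3 worlds.
For □(□¬q ∨ q):
w0: successors {w1}; □¬q ∨ q there: w1:T. ✓
w1: no successors, so □(□¬q ∨ q) holds vacuously. ✓
w2: successors {w3}; □¬q ∨ q there: w3:T. ✓
w3: successors {w3}; □¬q ∨ q there: w3:T. ✓
— 4 worlds.

3 and 4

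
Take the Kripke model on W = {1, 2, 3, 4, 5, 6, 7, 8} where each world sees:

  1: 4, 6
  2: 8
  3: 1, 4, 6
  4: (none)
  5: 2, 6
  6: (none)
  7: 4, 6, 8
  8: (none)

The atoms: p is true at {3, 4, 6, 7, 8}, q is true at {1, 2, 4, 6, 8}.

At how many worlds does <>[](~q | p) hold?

1: successors {4, 6}; [](~q | p) there: 4:T, 6:T. ✓
2: successors {8}; [](~q | p) there: 8:T. ✓
3: successors {1, 4, 6}; [](~q | p) there: 1:T, 4:T, 6:T. ✓
4: no successors, so <>[](~q | p) fails. ✗
5: successors {2, 6}; [](~q | p) there: 2:T, 6:T. ✓
6: no successors, so <>[](~q | p) fails. ✗
7: successors {4, 6, 8}; [](~q | p) there: 4:T, 6:T, 8:T. ✓
8: no successors, so <>[](~q | p) fails. ✗
Satisfying worlds: {1, 2, 3, 5, 7}.

5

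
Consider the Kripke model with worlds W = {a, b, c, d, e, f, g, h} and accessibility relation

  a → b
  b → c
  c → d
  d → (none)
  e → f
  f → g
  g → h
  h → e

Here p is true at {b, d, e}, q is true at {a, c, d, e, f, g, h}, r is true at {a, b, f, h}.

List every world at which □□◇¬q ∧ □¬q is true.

{d}

a: □□◇¬q is F, □¬q is T. ✗
b: □□◇¬q is F, □¬q is F. ✗
c: □□◇¬q is T, □¬q is F. ✗
d: □□◇¬q is T, □¬q is T. ✓
e: □□◇¬q is F, □¬q is F. ✗
f: □□◇¬q is F, □¬q is F. ✗
g: □□◇¬q is F, □¬q is F. ✗
h: □□◇¬q is F, □¬q is F. ✗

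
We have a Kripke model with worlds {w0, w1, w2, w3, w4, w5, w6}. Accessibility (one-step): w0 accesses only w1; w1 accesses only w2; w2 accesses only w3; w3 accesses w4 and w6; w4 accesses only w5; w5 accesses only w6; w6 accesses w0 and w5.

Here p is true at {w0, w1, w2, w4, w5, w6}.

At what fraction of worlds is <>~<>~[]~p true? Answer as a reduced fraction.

1/7

w0: successors {w1}; ~<>~[]~p there: w1:T. ✓
w1: successors {w2}; ~<>~[]~p there: w2:F. ✗
w2: successors {w3}; ~<>~[]~p there: w3:F. ✗
w3: successors {w4, w6}; ~<>~[]~p there: w4:F, w6:F. ✗
w4: successors {w5}; ~<>~[]~p there: w5:F. ✗
w5: successors {w6}; ~<>~[]~p there: w6:F. ✗
w6: successors {w0, w5}; ~<>~[]~p there: w0:F, w5:F. ✗
That's 1 of 7 worlds, so 1/7.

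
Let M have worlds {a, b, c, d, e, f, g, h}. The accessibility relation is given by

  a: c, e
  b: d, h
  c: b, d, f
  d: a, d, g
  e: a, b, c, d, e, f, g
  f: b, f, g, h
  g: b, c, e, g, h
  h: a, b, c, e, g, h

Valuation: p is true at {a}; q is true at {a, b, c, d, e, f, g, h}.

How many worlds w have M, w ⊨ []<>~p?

a: successors {c, e}; <>~p there: c:T, e:T. ✓
b: successors {d, h}; <>~p there: d:T, h:T. ✓
c: successors {b, d, f}; <>~p there: b:T, d:T, f:T. ✓
d: successors {a, d, g}; <>~p there: a:T, d:T, g:T. ✓
e: successors {a, b, c, d, e, f, g}; <>~p there: a:T, b:T, c:T, d:T, e:T, f:T, g:T. ✓
f: successors {b, f, g, h}; <>~p there: b:T, f:T, g:T, h:T. ✓
g: successors {b, c, e, g, h}; <>~p there: b:T, c:T, e:T, g:T, h:T. ✓
h: successors {a, b, c, e, g, h}; <>~p there: a:T, b:T, c:T, e:T, g:T, h:T. ✓
Satisfying worlds: {a, b, c, d, e, f, g, h}.

8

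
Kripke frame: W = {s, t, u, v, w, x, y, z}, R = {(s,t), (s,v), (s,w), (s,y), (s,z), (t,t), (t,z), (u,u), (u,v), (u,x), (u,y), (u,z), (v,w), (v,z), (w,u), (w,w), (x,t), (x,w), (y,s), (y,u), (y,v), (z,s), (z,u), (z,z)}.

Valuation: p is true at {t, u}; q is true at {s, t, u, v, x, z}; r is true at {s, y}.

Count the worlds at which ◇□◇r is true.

s: successors {t, v, w, y, z}; □◇r there: t:F, v:F, w:F, y:F, z:T. ✓
t: successors {t, z}; □◇r there: t:F, z:T. ✓
u: successors {u, v, x, y, z}; □◇r there: u:F, v:F, x:F, y:F, z:T. ✓
v: successors {w, z}; □◇r there: w:F, z:T. ✓
w: successors {u, w}; □◇r there: u:F, w:F. ✗
x: successors {t, w}; □◇r there: t:F, w:F. ✗
y: successors {s, u, v}; □◇r there: s:F, u:F, v:F. ✗
z: successors {s, u, z}; □◇r there: s:F, u:F, z:T. ✓
Satisfying worlds: {s, t, u, v, z}.

5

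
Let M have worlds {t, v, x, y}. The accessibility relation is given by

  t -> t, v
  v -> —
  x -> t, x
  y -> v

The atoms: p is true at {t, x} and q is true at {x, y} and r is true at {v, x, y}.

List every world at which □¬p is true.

t: successors {t, v}; ¬p there: t:F, v:T. ✗
v: no successors, so □¬p holds vacuously. ✓
x: successors {t, x}; ¬p there: t:F, x:F. ✗
y: successors {v}; ¬p there: v:T. ✓

{v, y}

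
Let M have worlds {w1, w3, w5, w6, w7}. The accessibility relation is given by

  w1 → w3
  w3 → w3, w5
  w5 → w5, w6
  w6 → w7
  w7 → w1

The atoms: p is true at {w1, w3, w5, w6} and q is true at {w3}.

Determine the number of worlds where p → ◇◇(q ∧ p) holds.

w1: p is T, ◇◇(q ∧ p) is T. ✓
w3: p is T, ◇◇(q ∧ p) is T. ✓
w5: p is T, ◇◇(q ∧ p) is F. ✗
w6: p is T, ◇◇(q ∧ p) is F. ✗
w7: p is F, ◇◇(q ∧ p) is T. ✓
Satisfying worlds: {w1, w3, w7}.

3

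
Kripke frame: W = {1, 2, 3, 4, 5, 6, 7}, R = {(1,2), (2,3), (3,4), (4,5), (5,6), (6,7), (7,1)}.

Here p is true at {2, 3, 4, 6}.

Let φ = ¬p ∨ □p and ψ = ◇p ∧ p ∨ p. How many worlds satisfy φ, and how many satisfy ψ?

For ¬p ∨ □p:
1: ¬p is T, □p is T. ✓
2: ¬p is F, □p is T. ✓
3: ¬p is F, □p is T. ✓
4: ¬p is F, □p is F. ✗
5: ¬p is T, □p is T. ✓
6: ¬p is F, □p is F. ✗
7: ¬p is T, □p is F. ✓
— 5 worlds.
For ◇p ∧ p ∨ p:
1: ◇p ∧ p is F, p is F. ✗
2: ◇p ∧ p is T, p is T. ✓
3: ◇p ∧ p is T, p is T. ✓
4: ◇p ∧ p is F, p is T. ✓
5: ◇p ∧ p is F, p is F. ✗
6: ◇p ∧ p is F, p is T. ✓
7: ◇p ∧ p is F, p is F. ✗
— 4 worlds.

5 and 4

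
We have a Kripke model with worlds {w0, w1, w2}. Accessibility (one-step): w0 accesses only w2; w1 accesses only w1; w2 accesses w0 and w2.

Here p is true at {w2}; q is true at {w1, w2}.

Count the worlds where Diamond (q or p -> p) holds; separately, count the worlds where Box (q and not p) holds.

2 and 1

For Diamond (q or p -> p):
w0: successors {w2}; q or p -> p there: w2:T. ✓
w1: successors {w1}; q or p -> p there: w1:F. ✗
w2: successors {w0, w2}; q or p -> p there: w0:T, w2:T. ✓
— 2 worlds.
For Box (q and not p):
w0: successors {w2}; q and not p there: w2:F. ✗
w1: successors {w1}; q and not p there: w1:T. ✓
w2: successors {w0, w2}; q and not p there: w0:F, w2:F. ✗
— 1 world.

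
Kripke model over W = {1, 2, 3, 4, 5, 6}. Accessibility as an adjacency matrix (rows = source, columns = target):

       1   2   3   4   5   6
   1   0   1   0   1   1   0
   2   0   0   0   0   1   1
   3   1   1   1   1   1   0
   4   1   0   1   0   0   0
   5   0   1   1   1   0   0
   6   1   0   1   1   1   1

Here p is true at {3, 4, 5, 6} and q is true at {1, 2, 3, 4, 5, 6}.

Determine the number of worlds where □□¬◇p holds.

0

1: successors {2, 4, 5}; □¬◇p there: 2:F, 4:F, 5:F. ✗
2: successors {5, 6}; □¬◇p there: 5:F, 6:F. ✗
3: successors {1, 2, 3, 4, 5}; □¬◇p there: 1:F, 2:F, 3:F, 4:F, 5:F. ✗
4: successors {1, 3}; □¬◇p there: 1:F, 3:F. ✗
5: successors {2, 3, 4}; □¬◇p there: 2:F, 3:F, 4:F. ✗
6: successors {1, 3, 4, 5, 6}; □¬◇p there: 1:F, 3:F, 4:F, 5:F, 6:F. ✗
Satisfying worlds: ∅.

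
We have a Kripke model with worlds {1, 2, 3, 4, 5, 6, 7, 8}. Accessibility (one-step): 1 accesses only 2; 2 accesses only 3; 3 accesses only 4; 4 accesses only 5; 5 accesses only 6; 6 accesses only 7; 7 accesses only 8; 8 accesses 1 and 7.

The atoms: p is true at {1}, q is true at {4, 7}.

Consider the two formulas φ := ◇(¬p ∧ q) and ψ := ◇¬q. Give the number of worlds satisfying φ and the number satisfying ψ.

3 and 6

For ◇(¬p ∧ q):
1: successors {2}; ¬p ∧ q there: 2:F. ✗
2: successors {3}; ¬p ∧ q there: 3:F. ✗
3: successors {4}; ¬p ∧ q there: 4:T. ✓
4: successors {5}; ¬p ∧ q there: 5:F. ✗
5: successors {6}; ¬p ∧ q there: 6:F. ✗
6: successors {7}; ¬p ∧ q there: 7:T. ✓
7: successors {8}; ¬p ∧ q there: 8:F. ✗
8: successors {1, 7}; ¬p ∧ q there: 1:F, 7:T. ✓
— 3 worlds.
For ◇¬q:
1: successors {2}; ¬q there: 2:T. ✓
2: successors {3}; ¬q there: 3:T. ✓
3: successors {4}; ¬q there: 4:F. ✗
4: successors {5}; ¬q there: 5:T. ✓
5: successors {6}; ¬q there: 6:T. ✓
6: successors {7}; ¬q there: 7:F. ✗
7: successors {8}; ¬q there: 8:T. ✓
8: successors {1, 7}; ¬q there: 1:T, 7:F. ✓
— 6 worlds.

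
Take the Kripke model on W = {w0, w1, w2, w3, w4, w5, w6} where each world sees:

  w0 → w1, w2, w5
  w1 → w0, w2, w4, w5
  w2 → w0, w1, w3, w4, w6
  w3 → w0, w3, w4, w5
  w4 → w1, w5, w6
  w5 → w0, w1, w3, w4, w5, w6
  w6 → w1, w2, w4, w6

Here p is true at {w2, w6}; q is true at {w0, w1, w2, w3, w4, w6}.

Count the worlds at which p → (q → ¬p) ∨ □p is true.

5

w0: p is F, (q → ¬p) ∨ □p is T. ✓
w1: p is F, (q → ¬p) ∨ □p is T. ✓
w2: p is T, (q → ¬p) ∨ □p is F. ✗
w3: p is F, (q → ¬p) ∨ □p is T. ✓
w4: p is F, (q → ¬p) ∨ □p is T. ✓
w5: p is F, (q → ¬p) ∨ □p is T. ✓
w6: p is T, (q → ¬p) ∨ □p is F. ✗
Satisfying worlds: {w0, w1, w3, w4, w5}.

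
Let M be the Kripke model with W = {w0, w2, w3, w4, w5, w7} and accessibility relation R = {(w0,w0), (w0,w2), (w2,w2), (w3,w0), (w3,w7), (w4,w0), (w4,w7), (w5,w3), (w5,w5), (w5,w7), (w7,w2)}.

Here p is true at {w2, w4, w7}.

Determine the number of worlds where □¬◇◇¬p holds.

w0: successors {w0, w2}; ¬◇◇¬p there: w0:F, w2:T. ✗
w2: successors {w2}; ¬◇◇¬p there: w2:T. ✓
w3: successors {w0, w7}; ¬◇◇¬p there: w0:F, w7:T. ✗
w4: successors {w0, w7}; ¬◇◇¬p there: w0:F, w7:T. ✗
w5: successors {w3, w5, w7}; ¬◇◇¬p there: w3:F, w5:F, w7:T. ✗
w7: successors {w2}; ¬◇◇¬p there: w2:T. ✓
Satisfying worlds: {w2, w7}.

2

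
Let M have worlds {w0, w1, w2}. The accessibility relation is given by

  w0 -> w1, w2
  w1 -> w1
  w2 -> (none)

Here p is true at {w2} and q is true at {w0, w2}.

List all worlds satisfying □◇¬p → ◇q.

{w0}

w0: □◇¬p is F, ◇q is T. ✓
w1: □◇¬p is T, ◇q is F. ✗
w2: □◇¬p is T, ◇q is F. ✗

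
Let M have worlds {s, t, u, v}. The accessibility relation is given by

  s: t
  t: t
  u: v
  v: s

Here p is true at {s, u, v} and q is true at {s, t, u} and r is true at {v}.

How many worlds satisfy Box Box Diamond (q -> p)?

s: successors {t}; Box Diamond (q -> p) there: t:F. ✗
t: successors {t}; Box Diamond (q -> p) there: t:F. ✗
u: successors {v}; Box Diamond (q -> p) there: v:F. ✗
v: successors {s}; Box Diamond (q -> p) there: s:F. ✗
Satisfying worlds: ∅.

0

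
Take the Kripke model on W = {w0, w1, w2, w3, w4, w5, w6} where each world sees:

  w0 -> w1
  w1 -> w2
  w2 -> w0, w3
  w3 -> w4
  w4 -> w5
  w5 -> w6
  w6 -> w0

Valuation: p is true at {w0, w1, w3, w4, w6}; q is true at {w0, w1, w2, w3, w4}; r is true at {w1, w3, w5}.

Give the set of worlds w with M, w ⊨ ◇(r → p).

{w0, w1, w2, w3, w5, w6}

w0: successors {w1}; r → p there: w1:T. ✓
w1: successors {w2}; r → p there: w2:T. ✓
w2: successors {w0, w3}; r → p there: w0:T, w3:T. ✓
w3: successors {w4}; r → p there: w4:T. ✓
w4: successors {w5}; r → p there: w5:F. ✗
w5: successors {w6}; r → p there: w6:T. ✓
w6: successors {w0}; r → p there: w0:T. ✓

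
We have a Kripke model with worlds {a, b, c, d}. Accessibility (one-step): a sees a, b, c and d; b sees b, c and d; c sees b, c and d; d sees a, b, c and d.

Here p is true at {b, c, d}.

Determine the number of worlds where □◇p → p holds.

3

a: □◇p is T, p is F. ✗
b: □◇p is T, p is T. ✓
c: □◇p is T, p is T. ✓
d: □◇p is T, p is T. ✓
Satisfying worlds: {b, c, d}.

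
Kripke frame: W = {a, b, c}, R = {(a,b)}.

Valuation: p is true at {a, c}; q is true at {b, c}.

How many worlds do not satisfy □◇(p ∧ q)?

1

a: successors {b}; ◇(p ∧ q) there: b:F. ✗
b: no successors, so □◇(p ∧ q) holds vacuously. ✓
c: no successors, so □◇(p ∧ q) holds vacuously. ✓
Satisfying worlds: {b, c}.
So □◇(p ∧ q) fails at the other 1 world.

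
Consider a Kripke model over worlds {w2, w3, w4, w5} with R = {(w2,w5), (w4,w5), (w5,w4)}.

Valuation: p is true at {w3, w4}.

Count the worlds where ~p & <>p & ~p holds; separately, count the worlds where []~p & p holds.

For ~p & <>p & ~p:
w2: ~p & <>p is F, ~p is T. ✗
w3: ~p & <>p is F, ~p is F. ✗
w4: ~p & <>p is F, ~p is F. ✗
w5: ~p & <>p is T, ~p is T. ✓
— 1 world.
For []~p & p:
w2: []~p is T, p is F. ✗
w3: []~p is T, p is T. ✓
w4: []~p is T, p is T. ✓
w5: []~p is F, p is F. ✗
— 2 worlds.

1 and 2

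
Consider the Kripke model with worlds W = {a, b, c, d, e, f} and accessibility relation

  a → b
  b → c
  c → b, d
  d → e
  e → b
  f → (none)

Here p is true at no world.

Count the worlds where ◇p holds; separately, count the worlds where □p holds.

For ◇p:
a: successors {b}; p there: b:F. ✗
b: successors {c}; p there: c:F. ✗
c: successors {b, d}; p there: b:F, d:F. ✗
d: successors {e}; p there: e:F. ✗
e: successors {b}; p there: b:F. ✗
f: no successors, so ◇p fails. ✗
— 0 worlds.
For □p:
a: successors {b}; p there: b:F. ✗
b: successors {c}; p there: c:F. ✗
c: successors {b, d}; p there: b:F, d:F. ✗
d: successors {e}; p there: e:F. ✗
e: successors {b}; p there: b:F. ✗
f: no successors, so □p holds vacuously. ✓
— 1 world.

0 and 1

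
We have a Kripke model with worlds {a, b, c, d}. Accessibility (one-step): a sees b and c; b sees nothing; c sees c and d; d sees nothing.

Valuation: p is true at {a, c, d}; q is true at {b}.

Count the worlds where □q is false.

a: successors {b, c}; q there: b:T, c:F. ✗
b: no successors, so □q holds vacuously. ✓
c: successors {c, d}; q there: c:F, d:F. ✗
d: no successors, so □q holds vacuously. ✓
Satisfying worlds: {b, d}.
So □q fails at the other 2 worlds.

2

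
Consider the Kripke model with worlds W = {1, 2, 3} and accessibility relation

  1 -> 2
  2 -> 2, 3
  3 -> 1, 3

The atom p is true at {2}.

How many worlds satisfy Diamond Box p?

1

1: successors {2}; Box p there: 2:F. ✗
2: successors {2, 3}; Box p there: 2:F, 3:F. ✗
3: successors {1, 3}; Box p there: 1:T, 3:F. ✓
Satisfying worlds: {3}.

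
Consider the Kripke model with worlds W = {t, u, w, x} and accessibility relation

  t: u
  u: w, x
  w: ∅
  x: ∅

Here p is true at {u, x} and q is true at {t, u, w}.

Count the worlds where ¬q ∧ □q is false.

t: ¬q is F, □q is T. ✗
u: ¬q is F, □q is F. ✗
w: ¬q is F, □q is T. ✗
x: ¬q is T, □q is T. ✓
Satisfying worlds: {x}.
So ¬q ∧ □q fails at the other 3 worlds.

3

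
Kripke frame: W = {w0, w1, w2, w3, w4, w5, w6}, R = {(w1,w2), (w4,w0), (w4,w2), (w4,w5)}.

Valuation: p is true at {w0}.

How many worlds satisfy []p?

5

w0: no successors, so []p holds vacuously. ✓
w1: successors {w2}; p there: w2:F. ✗
w2: no successors, so []p holds vacuously. ✓
w3: no successors, so []p holds vacuously. ✓
w4: successors {w0, w2, w5}; p there: w0:T, w2:F, w5:F. ✗
w5: no successors, so []p holds vacuously. ✓
w6: no successors, so []p holds vacuously. ✓
Satisfying worlds: {w0, w2, w3, w5, w6}.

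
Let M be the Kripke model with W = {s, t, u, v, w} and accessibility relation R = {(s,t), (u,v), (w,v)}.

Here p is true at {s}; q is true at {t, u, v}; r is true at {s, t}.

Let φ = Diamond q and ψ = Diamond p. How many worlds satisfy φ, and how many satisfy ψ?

For Diamond q:
s: successors {t}; q there: t:T. ✓
t: no successors, so Diamond q fails. ✗
u: successors {v}; q there: v:T. ✓
v: no successors, so Diamond q fails. ✗
w: successors {v}; q there: v:T. ✓
— 3 worlds.
For Diamond p:
s: successors {t}; p there: t:F. ✗
t: no successors, so Diamond p fails. ✗
u: successors {v}; p there: v:F. ✗
v: no successors, so Diamond p fails. ✗
w: successors {v}; p there: v:F. ✗
— 0 worlds.

3 and 0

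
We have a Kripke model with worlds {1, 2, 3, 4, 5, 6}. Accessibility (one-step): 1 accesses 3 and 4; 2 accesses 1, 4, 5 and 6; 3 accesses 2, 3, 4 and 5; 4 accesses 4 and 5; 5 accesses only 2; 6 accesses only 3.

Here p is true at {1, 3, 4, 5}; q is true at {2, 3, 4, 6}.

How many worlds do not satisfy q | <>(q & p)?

1

1: q is F, <>(q & p) is T. ✓
2: q is T, <>(q & p) is T. ✓
3: q is T, <>(q & p) is T. ✓
4: q is T, <>(q & p) is T. ✓
5: q is F, <>(q & p) is F. ✗
6: q is T, <>(q & p) is T. ✓
Satisfying worlds: {1, 2, 3, 4, 6}.
So q | <>(q & p) fails at the other 1 world.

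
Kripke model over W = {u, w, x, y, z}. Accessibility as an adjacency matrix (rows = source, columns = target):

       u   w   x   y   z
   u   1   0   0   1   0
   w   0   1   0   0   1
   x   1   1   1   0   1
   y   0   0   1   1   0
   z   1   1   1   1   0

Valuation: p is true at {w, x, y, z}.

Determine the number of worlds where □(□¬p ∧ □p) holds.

u: successors {u, y}; □¬p ∧ □p there: u:F, y:F. ✗
w: successors {w, z}; □¬p ∧ □p there: w:F, z:F. ✗
x: successors {u, w, x, z}; □¬p ∧ □p there: u:F, w:F, x:F, z:F. ✗
y: successors {x, y}; □¬p ∧ □p there: x:F, y:F. ✗
z: successors {u, w, x, y}; □¬p ∧ □p there: u:F, w:F, x:F, y:F. ✗
Satisfying worlds: ∅.

0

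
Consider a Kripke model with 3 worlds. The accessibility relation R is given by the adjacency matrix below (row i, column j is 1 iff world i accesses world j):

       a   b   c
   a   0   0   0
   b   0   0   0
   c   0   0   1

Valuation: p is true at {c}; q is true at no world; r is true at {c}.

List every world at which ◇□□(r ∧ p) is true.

{c}

a: no successors, so ◇□□(r ∧ p) fails. ✗
b: no successors, so ◇□□(r ∧ p) fails. ✗
c: successors {c}; □□(r ∧ p) there: c:T. ✓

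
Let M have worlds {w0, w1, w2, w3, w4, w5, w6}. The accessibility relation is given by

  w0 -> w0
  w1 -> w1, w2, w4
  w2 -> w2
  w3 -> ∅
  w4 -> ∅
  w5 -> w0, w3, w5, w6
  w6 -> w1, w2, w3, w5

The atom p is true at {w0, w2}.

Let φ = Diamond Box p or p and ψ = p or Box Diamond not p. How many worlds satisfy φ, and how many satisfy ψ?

For Diamond Box p or p:
w0: Diamond Box p is T, p is T. ✓
w1: Diamond Box p is T, p is F. ✓
w2: Diamond Box p is T, p is T. ✓
w3: Diamond Box p is F, p is F. ✗
w4: Diamond Box p is F, p is F. ✗
w5: Diamond Box p is T, p is F. ✓
w6: Diamond Box p is T, p is F. ✓
— 5 worlds.
For p or Box Diamond not p:
w0: p is T, Box Diamond not p is F. ✓
w1: p is F, Box Diamond not p is F. ✗
w2: p is T, Box Diamond not p is F. ✓
w3: p is F, Box Diamond not p is T. ✓
w4: p is F, Box Diamond not p is T. ✓
w5: p is F, Box Diamond not p is F. ✗
w6: p is F, Box Diamond not p is F. ✗
— 4 worlds.

5 and 4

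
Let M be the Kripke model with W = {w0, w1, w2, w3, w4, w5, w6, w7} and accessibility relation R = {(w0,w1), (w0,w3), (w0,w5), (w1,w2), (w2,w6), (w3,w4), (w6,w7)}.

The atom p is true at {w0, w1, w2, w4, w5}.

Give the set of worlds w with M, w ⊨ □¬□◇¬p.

{w2, w4, w5, w7}

w0: successors {w1, w3, w5}; ¬□◇¬p there: w1:F, w3:T, w5:F. ✗
w1: successors {w2}; ¬□◇¬p there: w2:F. ✗
w2: successors {w6}; ¬□◇¬p there: w6:T. ✓
w3: successors {w4}; ¬□◇¬p there: w4:F. ✗
w4: no successors, so □¬□◇¬p holds vacuously. ✓
w5: no successors, so □¬□◇¬p holds vacuously. ✓
w6: successors {w7}; ¬□◇¬p there: w7:F. ✗
w7: no successors, so □¬□◇¬p holds vacuously. ✓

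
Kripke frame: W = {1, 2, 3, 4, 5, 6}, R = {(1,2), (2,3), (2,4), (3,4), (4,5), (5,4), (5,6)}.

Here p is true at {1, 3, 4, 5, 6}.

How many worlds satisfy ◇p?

1: successors {2}; p there: 2:F. ✗
2: successors {3, 4}; p there: 3:T, 4:T. ✓
3: successors {4}; p there: 4:T. ✓
4: successors {5}; p there: 5:T. ✓
5: successors {4, 6}; p there: 4:T, 6:T. ✓
6: no successors, so ◇p fails. ✗
Satisfying worlds: {2, 3, 4, 5}.

4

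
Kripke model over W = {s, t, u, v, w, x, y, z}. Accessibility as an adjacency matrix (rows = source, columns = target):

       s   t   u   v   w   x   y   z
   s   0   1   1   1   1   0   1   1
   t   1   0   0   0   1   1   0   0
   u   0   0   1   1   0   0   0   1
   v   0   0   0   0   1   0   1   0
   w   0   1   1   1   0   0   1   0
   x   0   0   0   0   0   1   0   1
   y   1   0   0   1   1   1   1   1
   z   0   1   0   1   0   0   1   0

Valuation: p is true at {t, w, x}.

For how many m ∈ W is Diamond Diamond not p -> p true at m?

3

s: Diamond Diamond not p is T, p is F. ✗
t: Diamond Diamond not p is T, p is T. ✓
u: Diamond Diamond not p is T, p is F. ✗
v: Diamond Diamond not p is T, p is F. ✗
w: Diamond Diamond not p is T, p is T. ✓
x: Diamond Diamond not p is T, p is T. ✓
y: Diamond Diamond not p is T, p is F. ✗
z: Diamond Diamond not p is T, p is F. ✗
Satisfying worlds: {t, w, x}.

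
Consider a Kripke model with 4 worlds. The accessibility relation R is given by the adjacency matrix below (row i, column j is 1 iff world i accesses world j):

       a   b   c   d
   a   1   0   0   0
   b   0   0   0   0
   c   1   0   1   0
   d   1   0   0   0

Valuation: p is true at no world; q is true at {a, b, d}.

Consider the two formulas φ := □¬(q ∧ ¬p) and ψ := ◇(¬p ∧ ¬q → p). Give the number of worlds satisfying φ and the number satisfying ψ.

1 and 3

For □¬(q ∧ ¬p):
a: successors {a}; ¬(q ∧ ¬p) there: a:F. ✗
b: no successors, so □¬(q ∧ ¬p) holds vacuously. ✓
c: successors {a, c}; ¬(q ∧ ¬p) there: a:F, c:T. ✗
d: successors {a}; ¬(q ∧ ¬p) there: a:F. ✗
— 1 world.
For ◇(¬p ∧ ¬q → p):
a: successors {a}; ¬p ∧ ¬q → p there: a:T. ✓
b: no successors, so ◇(¬p ∧ ¬q → p) fails. ✗
c: successors {a, c}; ¬p ∧ ¬q → p there: a:T, c:F. ✓
d: successors {a}; ¬p ∧ ¬q → p there: a:T. ✓
— 3 worlds.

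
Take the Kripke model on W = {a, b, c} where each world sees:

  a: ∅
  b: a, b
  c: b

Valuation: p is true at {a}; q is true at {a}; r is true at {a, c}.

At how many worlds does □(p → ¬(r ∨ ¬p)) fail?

1

a: no successors, so □(p → ¬(r ∨ ¬p)) holds vacuously. ✓
b: successors {a, b}; p → ¬(r ∨ ¬p) there: a:F, b:T. ✗
c: successors {b}; p → ¬(r ∨ ¬p) there: b:T. ✓
Satisfying worlds: {a, c}.
So □(p → ¬(r ∨ ¬p)) fails at the other 1 world.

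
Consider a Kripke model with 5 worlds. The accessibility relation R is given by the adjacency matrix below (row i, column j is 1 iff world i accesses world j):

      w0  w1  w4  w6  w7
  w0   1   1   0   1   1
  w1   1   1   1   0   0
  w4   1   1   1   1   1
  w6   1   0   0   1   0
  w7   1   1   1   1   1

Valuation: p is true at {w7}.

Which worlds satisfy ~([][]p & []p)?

{w0, w1, w4, w6, w7}

w0: [][]p & []p is F. ✓
w1: [][]p & []p is F. ✓
w4: [][]p & []p is F. ✓
w6: [][]p & []p is F. ✓
w7: [][]p & []p is F. ✓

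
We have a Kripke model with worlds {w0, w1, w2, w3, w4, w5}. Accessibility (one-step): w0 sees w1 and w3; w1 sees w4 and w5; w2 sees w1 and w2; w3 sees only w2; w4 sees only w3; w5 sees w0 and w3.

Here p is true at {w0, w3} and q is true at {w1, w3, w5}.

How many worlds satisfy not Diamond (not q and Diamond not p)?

w0: Diamond (not q and Diamond not p) is F. ✓
w1: Diamond (not q and Diamond not p) is F. ✓
w2: Diamond (not q and Diamond not p) is T. ✗
w3: Diamond (not q and Diamond not p) is T. ✗
w4: Diamond (not q and Diamond not p) is F. ✓
w5: Diamond (not q and Diamond not p) is T. ✗
Satisfying worlds: {w0, w1, w4}.

3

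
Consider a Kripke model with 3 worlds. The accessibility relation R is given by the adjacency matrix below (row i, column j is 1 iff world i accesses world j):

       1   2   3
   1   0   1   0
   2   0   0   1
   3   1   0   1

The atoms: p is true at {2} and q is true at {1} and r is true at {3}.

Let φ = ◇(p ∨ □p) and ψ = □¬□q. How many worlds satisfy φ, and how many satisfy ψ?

For ◇(p ∨ □p):
1: successors {2}; p ∨ □p there: 2:T. ✓
2: successors {3}; p ∨ □p there: 3:F. ✗
3: successors {1, 3}; p ∨ □p there: 1:T, 3:F. ✓
— 2 worlds.
For □¬□q:
1: successors {2}; ¬□q there: 2:T. ✓
2: successors {3}; ¬□q there: 3:T. ✓
3: successors {1, 3}; ¬□q there: 1:T, 3:T. ✓
— 3 worlds.

2 and 3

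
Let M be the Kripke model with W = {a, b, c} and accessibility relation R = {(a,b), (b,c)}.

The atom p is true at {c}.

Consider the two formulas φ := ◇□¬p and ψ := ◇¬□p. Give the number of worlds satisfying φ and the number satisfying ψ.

1 and 0

For ◇□¬p:
a: successors {b}; □¬p there: b:F. ✗
b: successors {c}; □¬p there: c:T. ✓
c: no successors, so ◇□¬p fails. ✗
— 1 world.
For ◇¬□p:
a: successors {b}; ¬□p there: b:F. ✗
b: successors {c}; ¬□p there: c:F. ✗
c: no successors, so ◇¬□p fails. ✗
— 0 worlds.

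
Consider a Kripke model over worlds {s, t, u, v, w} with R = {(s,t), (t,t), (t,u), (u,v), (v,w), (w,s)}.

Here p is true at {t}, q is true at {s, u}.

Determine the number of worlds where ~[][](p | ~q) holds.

3

s: [][](p | ~q) is F. ✓
t: [][](p | ~q) is F. ✓
u: [][](p | ~q) is T. ✗
v: [][](p | ~q) is F. ✓
w: [][](p | ~q) is T. ✗
Satisfying worlds: {s, t, v}.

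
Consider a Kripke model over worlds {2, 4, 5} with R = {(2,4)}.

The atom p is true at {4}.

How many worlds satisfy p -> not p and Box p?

2: p is F, not p and Box p is T. ✓
4: p is T, not p and Box p is F. ✗
5: p is F, not p and Box p is T. ✓
Satisfying worlds: {2, 5}.

2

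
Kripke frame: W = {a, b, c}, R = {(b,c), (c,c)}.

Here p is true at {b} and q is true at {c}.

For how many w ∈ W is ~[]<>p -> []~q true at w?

a: ~[]<>p is F, []~q is T. ✓
b: ~[]<>p is T, []~q is F. ✗
c: ~[]<>p is T, []~q is F. ✗
Satisfying worlds: {a}.

1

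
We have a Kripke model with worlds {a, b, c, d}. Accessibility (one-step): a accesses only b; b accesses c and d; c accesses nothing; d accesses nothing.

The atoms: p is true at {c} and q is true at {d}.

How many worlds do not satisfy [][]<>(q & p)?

a: successors {b}; []<>(q & p) there: b:F. ✗
b: successors {c, d}; []<>(q & p) there: c:T, d:T. ✓
c: no successors, so [][]<>(q & p) holds vacuously. ✓
d: no successors, so [][]<>(q & p) holds vacuously. ✓
Satisfying worlds: {b, c, d}.
So [][]<>(q & p) fails at the other 1 world.

1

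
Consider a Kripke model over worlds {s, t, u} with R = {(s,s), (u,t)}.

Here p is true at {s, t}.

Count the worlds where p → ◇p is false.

1

s: p is T, ◇p is T. ✓
t: p is T, ◇p is F. ✗
u: p is F, ◇p is T. ✓
Satisfying worlds: {s, u}.
So p → ◇p fails at the other 1 world.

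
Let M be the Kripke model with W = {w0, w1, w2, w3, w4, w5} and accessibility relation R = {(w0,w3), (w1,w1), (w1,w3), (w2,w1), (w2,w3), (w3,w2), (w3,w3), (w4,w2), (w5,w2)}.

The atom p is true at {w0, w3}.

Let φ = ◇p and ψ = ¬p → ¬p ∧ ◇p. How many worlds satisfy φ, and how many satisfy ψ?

4 and 4

For ◇p:
w0: successors {w3}; p there: w3:T. ✓
w1: successors {w1, w3}; p there: w1:F, w3:T. ✓
w2: successors {w1, w3}; p there: w1:F, w3:T. ✓
w3: successors {w2, w3}; p there: w2:F, w3:T. ✓
w4: successors {w2}; p there: w2:F. ✗
w5: successors {w2}; p there: w2:F. ✗
— 4 worlds.
For ¬p → ¬p ∧ ◇p:
w0: ¬p is F, ¬p ∧ ◇p is F. ✓
w1: ¬p is T, ¬p ∧ ◇p is T. ✓
w2: ¬p is T, ¬p ∧ ◇p is T. ✓
w3: ¬p is F, ¬p ∧ ◇p is F. ✓
w4: ¬p is T, ¬p ∧ ◇p is F. ✗
w5: ¬p is T, ¬p ∧ ◇p is F. ✗
— 4 worlds.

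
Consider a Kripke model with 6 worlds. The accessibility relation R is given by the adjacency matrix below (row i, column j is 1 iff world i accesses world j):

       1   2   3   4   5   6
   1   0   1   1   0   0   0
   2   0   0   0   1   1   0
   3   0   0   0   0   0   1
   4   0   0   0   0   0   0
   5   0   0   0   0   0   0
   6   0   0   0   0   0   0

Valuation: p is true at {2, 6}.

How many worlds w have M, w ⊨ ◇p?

2

1: successors {2, 3}; p there: 2:T, 3:F. ✓
2: successors {4, 5}; p there: 4:F, 5:F. ✗
3: successors {6}; p there: 6:T. ✓
4: no successors, so ◇p fails. ✗
5: no successors, so ◇p fails. ✗
6: no successors, so ◇p fails. ✗
Satisfying worlds: {1, 3}.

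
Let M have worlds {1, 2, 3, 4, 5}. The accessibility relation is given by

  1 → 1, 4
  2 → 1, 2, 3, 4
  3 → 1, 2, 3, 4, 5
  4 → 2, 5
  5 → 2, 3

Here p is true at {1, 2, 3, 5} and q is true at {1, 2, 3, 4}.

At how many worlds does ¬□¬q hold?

1: □¬q is F. ✓
2: □¬q is F. ✓
3: □¬q is F. ✓
4: □¬q is F. ✓
5: □¬q is F. ✓
Satisfying worlds: {1, 2, 3, 4, 5}.

5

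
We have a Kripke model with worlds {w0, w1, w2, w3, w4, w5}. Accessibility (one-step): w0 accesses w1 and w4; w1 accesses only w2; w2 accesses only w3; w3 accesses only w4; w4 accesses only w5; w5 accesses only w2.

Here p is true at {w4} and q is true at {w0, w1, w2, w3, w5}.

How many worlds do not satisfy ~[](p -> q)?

4

w0: [](p -> q) is F. ✓
w1: [](p -> q) is T. ✗
w2: [](p -> q) is T. ✗
w3: [](p -> q) is F. ✓
w4: [](p -> q) is T. ✗
w5: [](p -> q) is T. ✗
Satisfying worlds: {w0, w3}.
So ~[](p -> q) fails at the other 4 worlds.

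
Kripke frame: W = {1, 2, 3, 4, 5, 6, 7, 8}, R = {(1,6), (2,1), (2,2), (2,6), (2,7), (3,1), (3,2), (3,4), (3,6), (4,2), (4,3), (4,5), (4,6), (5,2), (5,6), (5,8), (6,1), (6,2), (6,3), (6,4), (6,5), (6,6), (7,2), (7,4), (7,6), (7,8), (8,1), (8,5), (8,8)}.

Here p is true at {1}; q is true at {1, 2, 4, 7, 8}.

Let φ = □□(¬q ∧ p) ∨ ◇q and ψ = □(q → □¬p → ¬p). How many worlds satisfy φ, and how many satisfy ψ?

For □□(¬q ∧ p) ∨ ◇q:
1: □□(¬q ∧ p) is F, ◇q is F. ✗
2: □□(¬q ∧ p) is F, ◇q is T. ✓
3: □□(¬q ∧ p) is F, ◇q is T. ✓
4: □□(¬q ∧ p) is F, ◇q is T. ✓
5: □□(¬q ∧ p) is F, ◇q is T. ✓
6: □□(¬q ∧ p) is F, ◇q is T. ✓
7: □□(¬q ∧ p) is F, ◇q is T. ✓
8: □□(¬q ∧ p) is F, ◇q is T. ✓
— 7 worlds.
For □(q → □¬p → ¬p):
1: successors {6}; q → □¬p → ¬p there: 6:T. ✓
2: successors {1, 2, 6, 7}; q → □¬p → ¬p there: 1:F, 2:T, 6:T, 7:T. ✗
3: successors {1, 2, 4, 6}; q → □¬p → ¬p there: 1:F, 2:T, 4:T, 6:T. ✗
4: successors {2, 3, 5, 6}; q → □¬p → ¬p there: 2:T, 3:T, 5:T, 6:T. ✓
5: successors {2, 6, 8}; q → □¬p → ¬p there: 2:T, 6:T, 8:T. ✓
6: successors {1, 2, 3, 4, 5, 6}; q → □¬p → ¬p there: 1:F, 2:T, 3:T, 4:T, 5:T, 6:T. ✗
7: successors {2, 4, 6, 8}; q → □¬p → ¬p there: 2:T, 4:T, 6:T, 8:T. ✓
8: successors {1, 5, 8}; q → □¬p → ¬p there: 1:F, 5:T, 8:T. ✗
— 4 worlds.

7 and 4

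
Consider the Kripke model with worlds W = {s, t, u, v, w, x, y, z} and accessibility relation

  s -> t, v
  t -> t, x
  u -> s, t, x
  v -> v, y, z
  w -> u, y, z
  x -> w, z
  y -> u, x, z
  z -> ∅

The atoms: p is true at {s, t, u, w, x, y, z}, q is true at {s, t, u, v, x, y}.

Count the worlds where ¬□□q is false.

1

s: □□q is F. ✓
t: □□q is F. ✓
u: □□q is F. ✓
v: □□q is F. ✓
w: □□q is F. ✓
x: □□q is F. ✓
y: □□q is F. ✓
z: □□q is T. ✗
Satisfying worlds: {s, t, u, v, w, x, y}.
So ¬□□q fails at the other 1 world.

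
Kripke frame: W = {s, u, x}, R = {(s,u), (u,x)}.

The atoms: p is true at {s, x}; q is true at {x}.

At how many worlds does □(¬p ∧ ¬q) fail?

s: successors {u}; ¬p ∧ ¬q there: u:T. ✓
u: successors {x}; ¬p ∧ ¬q there: x:F. ✗
x: no successors, so □(¬p ∧ ¬q) holds vacuously. ✓
Satisfying worlds: {s, x}.
So □(¬p ∧ ¬q) fails at the other 1 world.

1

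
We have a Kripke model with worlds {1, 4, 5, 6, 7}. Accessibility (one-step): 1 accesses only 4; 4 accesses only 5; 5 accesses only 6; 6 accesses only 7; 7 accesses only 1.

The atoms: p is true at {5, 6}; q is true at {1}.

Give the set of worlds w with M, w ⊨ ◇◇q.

1: successors {4}; ◇q there: 4:F. ✗
4: successors {5}; ◇q there: 5:F. ✗
5: successors {6}; ◇q there: 6:F. ✗
6: successors {7}; ◇q there: 7:T. ✓
7: successors {1}; ◇q there: 1:F. ✗

{6}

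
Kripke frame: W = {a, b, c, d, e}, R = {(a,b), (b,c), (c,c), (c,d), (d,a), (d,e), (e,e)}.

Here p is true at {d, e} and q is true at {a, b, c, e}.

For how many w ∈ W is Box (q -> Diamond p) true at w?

a: successors {b}; q -> Diamond p there: b:F. ✗
b: successors {c}; q -> Diamond p there: c:T. ✓
c: successors {c, d}; q -> Diamond p there: c:T, d:T. ✓
d: successors {a, e}; q -> Diamond p there: a:F, e:T. ✗
e: successors {e}; q -> Diamond p there: e:T. ✓
Satisfying worlds: {b, c, e}.

3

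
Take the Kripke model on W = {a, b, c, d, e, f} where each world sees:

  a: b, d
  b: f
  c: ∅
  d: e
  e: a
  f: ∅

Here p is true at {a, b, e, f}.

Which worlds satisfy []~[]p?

{c, e, f}

a: successors {b, d}; ~[]p there: b:F, d:F. ✗
b: successors {f}; ~[]p there: f:F. ✗
c: no successors, so []~[]p holds vacuously. ✓
d: successors {e}; ~[]p there: e:F. ✗
e: successors {a}; ~[]p there: a:T. ✓
f: no successors, so []~[]p holds vacuously. ✓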